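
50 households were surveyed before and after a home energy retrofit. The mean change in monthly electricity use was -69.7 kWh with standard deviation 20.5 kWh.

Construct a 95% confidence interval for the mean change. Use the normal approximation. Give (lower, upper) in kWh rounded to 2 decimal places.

Paired design: SE = s_d/√n = 20.5/√50 = 2.8991.
z* = 1.960; margin of error = 1.960 × 2.8991 = 5.6822.
-69.7 ± 5.6822 → (-75.38, -64.02).

(-75.38, -64.02)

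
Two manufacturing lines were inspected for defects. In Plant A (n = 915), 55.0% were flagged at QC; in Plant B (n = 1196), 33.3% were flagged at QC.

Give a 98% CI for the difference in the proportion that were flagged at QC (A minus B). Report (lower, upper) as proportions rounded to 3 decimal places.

SE₁ = √(p̂₁(1−p̂₁)/n₁) = √(0.5500·0.4500/915) = 0.01645; SE₂ = √(0.3330·0.6670/1196) = 0.01363.
Independent samples: SE of the difference = √(SE₁² + SE₂²) = √(0.0002706025 + 0.0001857769) = 0.02136.
z* for 98% confidence is 2.326, so the margin of error is 2.326 × 0.02136 = 0.04968.
Point estimate p̂₁ − p̂₂ = 0.5500 − 0.3330 = 0.2170.
0.2170 ± 0.04968 → (0.167, 0.267).

(0.167, 0.267)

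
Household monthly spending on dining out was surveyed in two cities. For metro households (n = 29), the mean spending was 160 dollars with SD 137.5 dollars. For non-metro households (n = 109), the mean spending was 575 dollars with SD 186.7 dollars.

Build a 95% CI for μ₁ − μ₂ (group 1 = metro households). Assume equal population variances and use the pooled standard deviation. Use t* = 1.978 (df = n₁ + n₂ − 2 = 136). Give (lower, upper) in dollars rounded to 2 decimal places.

Pooled variance s_p² = [28·137.5² + 108·186.7²] / (29+109−2) = 31572.9347, so s_p = 177.6877.
SE_diff = s_p·√(1/n₁ + 1/n₂) = 177.6877·√(1/29 + 1/109) = 37.1266.
t* = 1.978; margin = 1.978 × 37.1266 = 73.4364.
Difference = 160 − 575 = -415.0000.
-415.0000 ± 73.4364 → (-488.44, -341.56).

(-488.44, -341.56)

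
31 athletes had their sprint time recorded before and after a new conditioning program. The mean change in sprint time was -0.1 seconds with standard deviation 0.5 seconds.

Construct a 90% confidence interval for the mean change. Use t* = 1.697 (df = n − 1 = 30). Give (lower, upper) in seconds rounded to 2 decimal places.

This is a matched-pairs design, so SE = s_d/√n = 0.5/√31 = 0.0898.
Margin = 1.697 × 0.0898 = 0.1524; the interval is -0.1 ± 0.1524 = (-0.25, 0.05).

(-0.25, 0.05)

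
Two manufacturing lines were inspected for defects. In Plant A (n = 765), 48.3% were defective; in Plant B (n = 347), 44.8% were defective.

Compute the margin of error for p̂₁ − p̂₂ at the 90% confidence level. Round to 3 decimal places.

Each SE is √(p̂(1−p̂)/n): √(0.4830·0.5170/765) = 0.01807 and √(0.4480·0.5520/347) = 0.02670.
SE(p̂₁ − p̂₂) = √(SE₁² + SE₂²) = √(0.0003265249 + 0.00071289) = 0.03224, since the two samples are independent.
At 90% confidence z* = 1.645; margin = 1.645 × 0.03224 = 0.05303.

0.053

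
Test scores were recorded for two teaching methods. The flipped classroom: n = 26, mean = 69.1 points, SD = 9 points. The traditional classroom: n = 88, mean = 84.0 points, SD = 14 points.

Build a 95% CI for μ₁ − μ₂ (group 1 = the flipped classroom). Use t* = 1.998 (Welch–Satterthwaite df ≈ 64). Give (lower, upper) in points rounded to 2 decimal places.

(-19.52, -10.28)

Per-group SEs: s₁/√n₁ = 9/√26 = 1.7650, s₂/√n₂ = 14/√88 = 1.4924.
Unpooled SE of the difference: √(3.115225 + 2.22725776) = 2.3114.
Margin of error = t* · SE = 1.998 × 2.3114 = 4.6182.
x̄₁ − x̄₂ = 69.1 − 84.0 = -14.9000.
CI: -14.9000 ± 4.6182 = (-19.52, -10.28).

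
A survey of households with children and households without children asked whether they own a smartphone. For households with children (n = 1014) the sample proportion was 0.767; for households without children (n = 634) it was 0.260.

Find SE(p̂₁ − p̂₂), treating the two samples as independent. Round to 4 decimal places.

The two standard errors are √(0.7670×0.2330/1014) = 0.01328 and √(0.2600×0.7400/634) = 0.01742.
Because the samples are independent, SE_diff = √(0.01328² + 0.01742²) = 0.02190.

0.0219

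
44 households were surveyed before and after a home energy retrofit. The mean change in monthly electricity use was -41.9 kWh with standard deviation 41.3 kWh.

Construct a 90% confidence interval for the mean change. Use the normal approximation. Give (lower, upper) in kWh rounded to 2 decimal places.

(-52.14, -31.66)

Paired design: SE = s_d/√n = 41.3/√44 = 6.2262.
z* = 1.645; margin of error = 1.645 × 6.2262 = 10.2421.
-41.9 ± 10.2421 → (-52.14, -31.66).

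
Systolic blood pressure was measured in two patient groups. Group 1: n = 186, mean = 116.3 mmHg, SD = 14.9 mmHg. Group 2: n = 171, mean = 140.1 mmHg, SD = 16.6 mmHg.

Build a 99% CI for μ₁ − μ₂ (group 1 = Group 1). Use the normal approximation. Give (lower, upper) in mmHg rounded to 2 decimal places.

(-28.11, -19.49)

Per-group SEs: s₁/√n₁ = 14.9/√186 = 1.0925, s₂/√n₂ = 16.6/√171 = 1.2694.
Unpooled SE of the difference: √(1.19355625 + 1.61137636) = 1.6748.
Margin of error = z* · SE = 2.576 × 1.6748 = 4.3143.
x̄₁ − x̄₂ = 116.3 − 140.1 = -23.8000.
CI: -23.8000 ± 4.3143 = (-28.11, -19.49).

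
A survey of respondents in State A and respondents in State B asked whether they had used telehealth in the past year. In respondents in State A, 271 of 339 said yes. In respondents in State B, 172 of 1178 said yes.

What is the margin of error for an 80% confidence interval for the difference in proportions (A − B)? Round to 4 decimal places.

First, p̂₁ = 271/339 = 0.7994; p̂₂ = 172/1178 = 0.1460.
The two standard errors are √(0.7994×0.2006/339) = 0.02175 and √(0.1460×0.8540/1178) = 0.01029.
Because the samples are independent, SE_diff = √(0.02175² + 0.01029²) = 0.02406.
Using z* = 1.282 for 80%, ME = 1.282 × 0.02406 = 0.03084.

0.0308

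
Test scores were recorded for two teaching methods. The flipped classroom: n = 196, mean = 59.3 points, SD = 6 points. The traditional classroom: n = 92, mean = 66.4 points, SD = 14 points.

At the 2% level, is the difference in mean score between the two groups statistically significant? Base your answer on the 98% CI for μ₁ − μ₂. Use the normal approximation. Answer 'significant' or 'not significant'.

significant

Standard errors of each mean: 6/√196 = 0.4286 and 14/√92 = 1.4596.
SE(x̄₁ − x̄₂) = √(0.4286² + 1.4596²) = 1.5212 for independent samples with unequal variances.
With z* = 2.326, the margin is 2.326 × 1.5212 = 3.5383.
x̄₁ − x̄₂ = 59.3 − 66.4 = -7.1000; the interval is -7.1000 ± 3.5383 = (-10.6383, -3.5617).
The interval (-10.6383, -3.5617) does not contain 0, so the difference is significant.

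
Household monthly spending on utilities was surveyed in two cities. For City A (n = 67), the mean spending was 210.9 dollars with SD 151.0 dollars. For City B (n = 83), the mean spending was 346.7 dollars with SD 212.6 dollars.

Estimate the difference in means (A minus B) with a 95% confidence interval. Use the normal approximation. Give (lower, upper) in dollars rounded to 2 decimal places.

Standard errors of each mean: 151.0/√67 = 18.4476 and 212.6/√83 = 23.3359.
SE(x̄₁ − x̄₂) = √(18.4476² + 23.3359²) = 29.7469 for independent samples with unequal variances.
With z* = 1.960, the margin is 1.960 × 29.7469 = 58.3039.
x̄₁ − x̄₂ = 210.9 − 346.7 = -135.8000; the interval is -135.8000 ± 58.3039 = (-194.10, -77.50).

(-194.10, -77.50)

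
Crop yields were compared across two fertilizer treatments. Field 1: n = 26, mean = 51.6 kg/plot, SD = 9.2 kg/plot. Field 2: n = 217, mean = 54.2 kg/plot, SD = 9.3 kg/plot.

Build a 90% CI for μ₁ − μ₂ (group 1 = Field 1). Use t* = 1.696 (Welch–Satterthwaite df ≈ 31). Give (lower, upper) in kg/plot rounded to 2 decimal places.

SE₁ = s₁/√n₁ = 9.2/√26 = 1.8043; SE₂ = 9.3/√217 = 0.6313.
Independent samples, unequal variances: SE_diff = √(SE₁² + SE₂²) = √(3.25549849 + 0.39853969) = 1.9116.
t* = 1.696, so margin of error = 1.696 × 1.9116 = 3.2421.
Difference in means = 51.6 − 54.2 = -2.6000.
-2.6000 ± 3.2421 → (-5.84, 0.64).

(-5.84, 0.64)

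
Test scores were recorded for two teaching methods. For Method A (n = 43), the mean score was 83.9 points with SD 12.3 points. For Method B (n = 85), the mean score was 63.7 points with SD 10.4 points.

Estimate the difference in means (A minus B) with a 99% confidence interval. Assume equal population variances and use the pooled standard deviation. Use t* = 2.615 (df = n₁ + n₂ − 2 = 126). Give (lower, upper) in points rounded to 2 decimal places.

(14.78, 25.62)

s_p = √[((n₁−1)s₁² + (n₂−1)s₂²)/(n₁+n₂−2)] = √[(42·12.3² + 84·10.4²)/126] = 11.0696.
SE = 11.0696·√(1/43 + 1/85) = 2.0715.
With t* = 2.615, margin = 2.615 × 2.0715 = 5.4170.
x̄₁ − x̄₂ = 83.9 − 63.7 = 20.2000; interval 20.2000 ± 5.4170 = (14.78, 25.62).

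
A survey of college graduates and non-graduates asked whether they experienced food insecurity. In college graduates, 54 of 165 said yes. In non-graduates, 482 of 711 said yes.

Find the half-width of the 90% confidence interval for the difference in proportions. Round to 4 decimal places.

0.0666

Sample proportions: 54/165 = 0.3273, 482/711 = 0.6779.
Each SE is √(p̂(1−p̂)/n): √(0.3273·0.6727/165) = 0.03653 and √(0.6779·0.3221/711) = 0.01752.
SE(p̂₁ − p̂₂) = √(SE₁² + SE₂²) = √(0.0013344409 + 0.0003069504) = 0.04051, since the two samples are independent.
At 90% confidence z* = 1.645; margin = 1.645 × 0.04051 = 0.06664.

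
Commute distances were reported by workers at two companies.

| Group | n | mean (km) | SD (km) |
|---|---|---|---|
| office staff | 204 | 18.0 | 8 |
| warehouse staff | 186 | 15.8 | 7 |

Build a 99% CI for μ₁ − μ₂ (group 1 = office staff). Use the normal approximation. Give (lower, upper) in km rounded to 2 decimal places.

Per-group SEs: s₁/√n₁ = 8/√204 = 0.5601, s₂/√n₂ = 7/√186 = 0.5133.
Unpooled SE of the difference: √(0.31371201 + 0.26347689) = 0.7597.
Margin of error = z* · SE = 2.576 × 0.7597 = 1.9570.
x̄₁ − x̄₂ = 18.0 − 15.8 = 2.2000.
CI: 2.2000 ± 1.9570 = (0.24, 4.16).

(0.24, 4.16)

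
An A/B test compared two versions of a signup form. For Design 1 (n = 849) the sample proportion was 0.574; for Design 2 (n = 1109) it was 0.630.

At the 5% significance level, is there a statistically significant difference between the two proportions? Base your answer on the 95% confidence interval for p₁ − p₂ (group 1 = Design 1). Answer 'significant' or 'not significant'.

significant

The two standard errors are √(0.5740×0.4260/849) = 0.01697 and √(0.6300×0.3700/1109) = 0.01450.
Because the samples are independent, SE_diff = √(0.01697² + 0.01450²) = 0.02232.
Using z* = 1.960 for 95%, ME = 1.960 × 0.02232 = 0.04375.
p̂₁ − p̂₂ = -0.0560; interval -0.0560 ± 0.04375 gives (-0.09975, -0.01225).
The interval (-0.09975, -0.01225) does not contain 0, so the difference is significant.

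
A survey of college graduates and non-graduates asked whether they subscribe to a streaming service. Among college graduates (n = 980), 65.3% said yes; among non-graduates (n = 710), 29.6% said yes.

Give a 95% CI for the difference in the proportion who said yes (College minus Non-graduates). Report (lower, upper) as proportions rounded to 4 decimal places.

SE₁ = √(p̂₁(1−p̂₁)/n₁) = √(0.6530·0.3470/980) = 0.01521; SE₂ = √(0.2960·0.7040/710) = 0.01713.
Independent samples: SE of the difference = √(SE₁² + SE₂²) = √(0.0002313441 + 0.0002934369) = 0.02291.
z* for 95% confidence is 1.960, so the margin of error is 1.960 × 0.02291 = 0.04490.
Point estimate p̂₁ − p̂₂ = 0.6530 − 0.2960 = 0.3570.
0.3570 ± 0.04490 → (0.3121, 0.4019).

(0.3121, 0.4019)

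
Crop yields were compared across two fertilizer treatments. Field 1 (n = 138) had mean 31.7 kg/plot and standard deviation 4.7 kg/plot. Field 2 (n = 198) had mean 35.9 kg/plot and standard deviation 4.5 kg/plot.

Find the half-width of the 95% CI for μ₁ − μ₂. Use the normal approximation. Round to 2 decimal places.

1.00

SE₁ = s₁/√n₁ = 4.7/√138 = 0.4001; SE₂ = 4.5/√198 = 0.3198.
Independent samples, unequal variances: SE_diff = √(SE₁² + SE₂²) = √(0.16008001 + 0.10227204) = 0.5122.
z* = 1.960, so margin of error = 1.960 × 0.5122 = 1.0039.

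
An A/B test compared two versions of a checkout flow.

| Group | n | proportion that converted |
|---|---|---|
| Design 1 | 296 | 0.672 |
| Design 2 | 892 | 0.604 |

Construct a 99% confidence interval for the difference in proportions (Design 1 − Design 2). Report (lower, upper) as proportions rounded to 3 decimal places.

The two standard errors are √(0.6720×0.3280/296) = 0.02729 and √(0.6040×0.3960/892) = 0.01638.
Because the samples are independent, SE_diff = √(0.02729² + 0.01638²) = 0.03183.
Using z* = 2.576 for 99%, ME = 2.576 × 0.03183 = 0.08199.
p̂₁ − p̂₂ = 0.0680; interval 0.0680 ± 0.08199 gives (-0.014, 0.150).

(-0.014, 0.150)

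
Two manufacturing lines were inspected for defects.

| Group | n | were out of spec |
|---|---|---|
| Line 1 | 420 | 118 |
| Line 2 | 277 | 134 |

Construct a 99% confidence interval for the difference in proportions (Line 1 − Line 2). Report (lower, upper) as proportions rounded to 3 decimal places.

(-0.299, -0.107)

p̂₁ = 118/420 = 0.2810 and p̂₂ = 134/277 = 0.4838.
SE₁ = √(p̂₁(1−p̂₁)/n₁) = √(0.2810·0.7190/420) = 0.02193; SE₂ = √(0.4838·0.5162/277) = 0.03003.
Independent samples: SE of the difference = √(SE₁² + SE₂²) = √(0.0004809249 + 0.0009018009) = 0.03719.
z* for 99% confidence is 2.576, so the margin of error is 2.576 × 0.03719 = 0.09580.
Point estimate p̂₁ − p̂₂ = 0.2810 − 0.4838 = -0.2028.
-0.2028 ± 0.09580 → (-0.299, -0.107).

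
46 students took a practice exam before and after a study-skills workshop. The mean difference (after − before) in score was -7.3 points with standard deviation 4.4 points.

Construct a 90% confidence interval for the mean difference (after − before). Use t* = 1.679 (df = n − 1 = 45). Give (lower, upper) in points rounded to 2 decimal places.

Paired design: SE = s_d/√n = 4.4/√46 = 0.6487.
t* = 1.679; margin of error = 1.679 × 0.6487 = 1.0892.
-7.3 ± 1.0892 → (-8.39, -6.21).

(-8.39, -6.21)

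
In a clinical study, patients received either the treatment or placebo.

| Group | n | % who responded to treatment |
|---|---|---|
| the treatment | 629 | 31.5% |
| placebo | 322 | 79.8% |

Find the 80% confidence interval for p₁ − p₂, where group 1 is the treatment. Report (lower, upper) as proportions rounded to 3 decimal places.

SE₁ = √(p̂₁(1−p̂₁)/n₁) = √(0.3150·0.6850/629) = 0.01852; SE₂ = √(0.7980·0.2020/322) = 0.02237.
Independent samples: SE of the difference = √(SE₁² + SE₂²) = √(0.0003429904 + 0.0005004169) = 0.02904.
z* for 80% confidence is 1.282, so the margin of error is 1.282 × 0.02904 = 0.03723.
Point estimate p̂₁ − p̂₂ = 0.3150 − 0.7980 = -0.4830.
-0.4830 ± 0.03723 → (-0.520, -0.446).

(-0.520, -0.446)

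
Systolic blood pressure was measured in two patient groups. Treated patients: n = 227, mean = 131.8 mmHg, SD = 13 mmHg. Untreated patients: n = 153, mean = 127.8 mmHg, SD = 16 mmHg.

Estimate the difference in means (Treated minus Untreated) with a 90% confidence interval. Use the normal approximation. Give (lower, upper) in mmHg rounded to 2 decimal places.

SE₁ = s₁/√n₁ = 13/√227 = 0.8628; SE₂ = 16/√153 = 1.2935.
Independent samples, unequal variances: SE_diff = √(SE₁² + SE₂²) = √(0.74442384 + 1.67314225) = 1.5549.
z* = 1.645, so margin of error = 1.645 × 1.5549 = 2.5578.
Difference in means = 131.8 − 127.8 = 4.0000.
4.0000 ± 2.5578 → (1.44, 6.56).

(1.44, 6.56)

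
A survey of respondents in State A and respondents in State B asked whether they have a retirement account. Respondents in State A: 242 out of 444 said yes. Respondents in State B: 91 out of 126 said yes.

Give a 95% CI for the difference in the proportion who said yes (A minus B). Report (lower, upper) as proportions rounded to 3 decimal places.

Sample proportions: 242/444 = 0.5450, 91/126 = 0.7222.
Each SE is √(p̂(1−p̂)/n): √(0.5450·0.4550/444) = 0.02363 and √(0.7222·0.2778/126) = 0.03990.
SE(p̂₁ − p̂₂) = √(SE₁² + SE₂²) = √(0.0005583769 + 0.00159201) = 0.04637, since the two samples are independent.
At 95% confidence z* = 1.960; margin = 1.960 × 0.04637 = 0.09089.
The difference is 0.5450 − 0.7222 = -0.1772, so the interval is -0.1772 ± 0.09089 = (-0.268, -0.086).

(-0.268, -0.086)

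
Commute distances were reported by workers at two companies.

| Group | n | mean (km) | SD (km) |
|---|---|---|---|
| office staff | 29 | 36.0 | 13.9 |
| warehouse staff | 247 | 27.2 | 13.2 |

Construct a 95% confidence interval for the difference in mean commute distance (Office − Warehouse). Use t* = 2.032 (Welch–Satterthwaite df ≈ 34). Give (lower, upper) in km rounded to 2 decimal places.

(3.28, 14.32)

Standard errors of each mean: 13.9/√29 = 2.5812 and 13.2/√247 = 0.8399.
SE(x̄₁ − x̄₂) = √(2.5812² + 0.8399²) = 2.7144 for independent samples with unequal variances.
With t* = 2.032, the margin is 2.032 × 2.7144 = 5.5157.
x̄₁ − x̄₂ = 36.0 − 27.2 = 8.8000; the interval is 8.8000 ± 5.5157 = (3.28, 14.32).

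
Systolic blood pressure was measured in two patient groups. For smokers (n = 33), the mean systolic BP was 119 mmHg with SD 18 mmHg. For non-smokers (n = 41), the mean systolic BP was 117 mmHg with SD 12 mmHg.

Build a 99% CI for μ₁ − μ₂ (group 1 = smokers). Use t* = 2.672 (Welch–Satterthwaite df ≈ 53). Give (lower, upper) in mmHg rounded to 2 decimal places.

Standard errors of each mean: 18/√33 = 3.1334 and 12/√41 = 1.8741.
SE(x̄₁ − x̄₂) = √(3.1334² + 1.8741²) = 3.6511 for independent samples with unequal variances.
With t* = 2.672, the margin is 2.672 × 3.6511 = 9.7557.
x̄₁ − x̄₂ = 119 − 117 = 2.0000; the interval is 2.0000 ± 9.7557 = (-7.76, 11.76).

(-7.76, 11.76)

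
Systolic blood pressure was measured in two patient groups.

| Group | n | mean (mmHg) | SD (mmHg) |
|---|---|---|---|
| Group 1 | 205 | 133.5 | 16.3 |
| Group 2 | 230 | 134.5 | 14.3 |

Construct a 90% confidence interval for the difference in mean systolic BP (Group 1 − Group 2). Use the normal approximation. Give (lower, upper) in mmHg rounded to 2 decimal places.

Per-group SEs: s₁/√n₁ = 16.3/√205 = 1.1384, s₂/√n₂ = 14.3/√230 = 0.9429.
Unpooled SE of the difference: √(1.29595456 + 0.88906041) = 1.4782.
Margin of error = z* · SE = 1.645 × 1.4782 = 2.4316.
x̄₁ − x̄₂ = 133.5 − 134.5 = -1.0000.
CI: -1.0000 ± 2.4316 = (-3.43, 1.43).

(-3.43, 1.43)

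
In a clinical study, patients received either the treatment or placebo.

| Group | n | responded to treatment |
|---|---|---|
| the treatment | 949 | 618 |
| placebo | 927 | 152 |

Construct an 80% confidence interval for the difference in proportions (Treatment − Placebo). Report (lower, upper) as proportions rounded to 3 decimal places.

First, p̂₁ = 618/949 = 0.6512; p̂₂ = 152/927 = 0.1640.
The two standard errors are √(0.6512×0.3488/949) = 0.01547 and √(0.1640×0.8360/927) = 0.01216.
Because the samples are independent, SE_diff = √(0.01547² + 0.01216²) = 0.01968.
Using z* = 1.282 for 80%, ME = 1.282 × 0.01968 = 0.02523.
p̂₁ − p̂₂ = 0.4872; interval 0.4872 ± 0.02523 gives (0.462, 0.512).

(0.462, 0.512)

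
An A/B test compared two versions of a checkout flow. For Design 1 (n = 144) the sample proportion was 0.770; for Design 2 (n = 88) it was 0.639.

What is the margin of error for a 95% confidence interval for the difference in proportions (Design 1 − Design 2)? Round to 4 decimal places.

0.1216

The two standard errors are √(0.7700×0.2300/144) = 0.03507 and √(0.6390×0.3610/88) = 0.05120.
Because the samples are independent, SE_diff = √(0.03507² + 0.05120²) = 0.06206.
Using z* = 1.960 for 95%, ME = 1.960 × 0.06206 = 0.12164.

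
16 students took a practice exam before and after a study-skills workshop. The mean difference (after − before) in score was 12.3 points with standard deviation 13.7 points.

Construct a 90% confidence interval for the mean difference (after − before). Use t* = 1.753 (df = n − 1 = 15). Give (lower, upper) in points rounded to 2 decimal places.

This is a matched-pairs design, so SE = s_d/√n = 13.7/√16 = 3.4250.
Margin = 1.753 × 3.4250 = 6.0040; the interval is 12.3 ± 6.0040 = (6.30, 18.30).

(6.30, 18.30)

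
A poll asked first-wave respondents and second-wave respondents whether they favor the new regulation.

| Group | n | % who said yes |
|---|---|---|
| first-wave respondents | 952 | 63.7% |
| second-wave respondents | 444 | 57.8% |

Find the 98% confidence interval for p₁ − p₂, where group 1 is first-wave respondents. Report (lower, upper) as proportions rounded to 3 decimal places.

(-0.006, 0.124)

The two standard errors are √(0.6370×0.3630/952) = 0.01558 and √(0.5780×0.4220/444) = 0.02344.
Because the samples are independent, SE_diff = √(0.01558² + 0.02344²) = 0.02815.
Using z* = 2.326 for 98%, ME = 2.326 × 0.02815 = 0.06548.
p̂₁ − p̂₂ = 0.0590; interval 0.0590 ± 0.06548 gives (-0.006, 0.124).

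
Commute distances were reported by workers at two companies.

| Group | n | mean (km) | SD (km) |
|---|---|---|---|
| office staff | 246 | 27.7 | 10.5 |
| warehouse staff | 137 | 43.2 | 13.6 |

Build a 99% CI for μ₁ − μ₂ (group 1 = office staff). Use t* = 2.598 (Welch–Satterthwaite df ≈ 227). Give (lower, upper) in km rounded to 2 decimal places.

SE₁ = s₁/√n₁ = 10.5/√246 = 0.6695; SE₂ = 13.6/√137 = 1.1619.
Independent samples, unequal variances: SE_diff = √(SE₁² + SE₂²) = √(0.44823025 + 1.35001161) = 1.3410.
t* = 2.598, so margin of error = 2.598 × 1.3410 = 3.4839.
Difference in means = 27.7 − 43.2 = -15.5000.
-15.5000 ± 3.4839 → (-18.98, -12.02).

(-18.98, -12.02)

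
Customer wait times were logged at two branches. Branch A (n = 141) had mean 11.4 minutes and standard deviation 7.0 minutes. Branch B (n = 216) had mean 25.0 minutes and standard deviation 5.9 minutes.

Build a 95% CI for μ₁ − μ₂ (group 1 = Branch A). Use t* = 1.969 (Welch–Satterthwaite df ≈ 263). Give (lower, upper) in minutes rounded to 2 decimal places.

Per-group SEs: s₁/√n₁ = 7.0/√141 = 0.5895, s₂/√n₂ = 5.9/√216 = 0.4014.
Unpooled SE of the difference: √(0.34751025 + 0.16112196) = 0.7132.
Margin of error = t* · SE = 1.969 × 0.7132 = 1.4043.
x̄₁ − x̄₂ = 11.4 − 25.0 = -13.6000.
CI: -13.6000 ± 1.4043 = (-15.00, -12.20).

(-15.00, -12.20)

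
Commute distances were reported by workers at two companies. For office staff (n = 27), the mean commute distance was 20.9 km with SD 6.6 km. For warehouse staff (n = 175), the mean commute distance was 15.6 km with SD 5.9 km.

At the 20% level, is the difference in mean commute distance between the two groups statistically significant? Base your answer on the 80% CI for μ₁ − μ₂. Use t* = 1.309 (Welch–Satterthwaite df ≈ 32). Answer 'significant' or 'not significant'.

Per-group SEs: s₁/√n₁ = 6.6/√27 = 1.2702, s₂/√n₂ = 5.9/√175 = 0.4460.
Unpooled SE of the difference: √(1.61340804 + 0.198916) = 1.3462.
Margin of error = t* · SE = 1.309 × 1.3462 = 1.7622.
x̄₁ − x̄₂ = 20.9 − 15.6 = 5.3000.
CI: 5.3000 ± 1.7622 = (3.5378, 7.0622).
The interval (3.5378, 7.0622) does not contain 0, so the difference is significant.

significant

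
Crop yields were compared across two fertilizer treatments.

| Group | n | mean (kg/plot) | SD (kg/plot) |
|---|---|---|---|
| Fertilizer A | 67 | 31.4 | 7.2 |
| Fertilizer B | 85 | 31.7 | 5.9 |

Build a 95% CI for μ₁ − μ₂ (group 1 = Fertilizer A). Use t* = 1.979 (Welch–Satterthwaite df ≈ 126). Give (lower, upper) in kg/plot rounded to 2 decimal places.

(-2.45, 1.85)

Standard errors of each mean: 7.2/√67 = 0.8796 and 5.9/√85 = 0.6399.
SE(x̄₁ − x̄₂) = √(0.8796² + 0.6399²) = 1.0877 for independent samples with unequal variances.
With t* = 1.979, the margin is 1.979 × 1.0877 = 2.1526.
x̄₁ − x̄₂ = 31.4 − 31.7 = -0.3000; the interval is -0.3000 ± 2.1526 = (-2.45, 1.85).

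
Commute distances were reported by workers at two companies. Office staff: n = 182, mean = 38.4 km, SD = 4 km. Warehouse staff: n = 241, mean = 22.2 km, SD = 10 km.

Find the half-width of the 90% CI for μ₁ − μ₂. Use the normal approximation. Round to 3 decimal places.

1.167

Per-group SEs: s₁/√n₁ = 4/√182 = 0.2965, s₂/√n₂ = 10/√241 = 0.6442.
Unpooled SE of the difference: √(0.08791225 + 0.41499364) = 0.7092.
Margin of error = z* · SE = 1.645 × 0.7092 = 1.1666.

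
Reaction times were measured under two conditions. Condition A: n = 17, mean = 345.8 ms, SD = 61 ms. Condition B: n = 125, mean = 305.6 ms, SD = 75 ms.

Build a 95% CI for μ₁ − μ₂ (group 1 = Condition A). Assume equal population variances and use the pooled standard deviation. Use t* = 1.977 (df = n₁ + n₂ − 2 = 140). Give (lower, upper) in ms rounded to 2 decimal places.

s_p = √[((n₁−1)s₁² + (n₂−1)s₂²)/(n₁+n₂−2)] = √[(16·61² + 124·75²)/140] = 73.5350.
SE = 73.5350·√(1/17 + 1/125) = 19.0090.
With t* = 1.977, margin = 1.977 × 19.0090 = 37.5808.
x̄₁ − x̄₂ = 345.8 − 305.6 = 40.2000; interval 40.2000 ± 37.5808 = (2.62, 77.78).

(2.62, 77.78)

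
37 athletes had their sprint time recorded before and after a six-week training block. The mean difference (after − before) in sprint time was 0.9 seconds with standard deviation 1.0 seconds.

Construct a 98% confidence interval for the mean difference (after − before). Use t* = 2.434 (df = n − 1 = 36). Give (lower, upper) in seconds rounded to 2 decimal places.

Paired design: SE = s_d/√n = 1.0/√37 = 0.1644.
t* = 2.434; margin of error = 2.434 × 0.1644 = 0.4001.
0.9 ± 0.4001 → (0.50, 1.30).

(0.50, 1.30)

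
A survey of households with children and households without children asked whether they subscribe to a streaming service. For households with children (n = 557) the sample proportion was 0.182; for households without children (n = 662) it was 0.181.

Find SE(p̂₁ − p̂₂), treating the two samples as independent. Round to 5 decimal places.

Each SE is √(p̂(1−p̂)/n): √(0.1820·0.8180/557) = 0.01635 and √(0.1810·0.8190/662) = 0.01496.
SE(p̂₁ − p̂₂) = √(SE₁² + SE₂²) = √(0.0002673225 + 0.0002238016) = 0.02216, since the two samples are independent.

0.02216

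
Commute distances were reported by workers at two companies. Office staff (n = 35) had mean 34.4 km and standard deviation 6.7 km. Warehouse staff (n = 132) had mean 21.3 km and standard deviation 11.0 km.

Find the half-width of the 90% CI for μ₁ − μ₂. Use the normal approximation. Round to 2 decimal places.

SE₁ = s₁/√n₁ = 6.7/√35 = 1.1325; SE₂ = 11.0/√132 = 0.9574.
Independent samples, unequal variances: SE_diff = √(SE₁² + SE₂²) = √(1.28255625 + 0.91661476) = 1.4830.
z* = 1.645, so margin of error = 1.645 × 1.4830 = 2.4395.

2.44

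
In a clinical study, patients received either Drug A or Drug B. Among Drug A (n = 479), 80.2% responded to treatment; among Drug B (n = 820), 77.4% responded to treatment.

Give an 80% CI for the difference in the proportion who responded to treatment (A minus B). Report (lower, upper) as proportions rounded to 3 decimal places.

Each SE is √(p̂(1−p̂)/n): √(0.8020·0.1980/479) = 0.01821 and √(0.7740·0.2260/820) = 0.01461.
SE(p̂₁ − p̂₂) = √(SE₁² + SE₂²) = √(0.0003316041 + 0.0002134521) = 0.02335, since the two samples are independent.
At 80% confidence z* = 1.282; margin = 1.282 × 0.02335 = 0.02993.
The difference is 0.8020 − 0.7740 = 0.0280, so the interval is 0.0280 ± 0.02993 = (-0.002, 0.058).

(-0.002, 0.058)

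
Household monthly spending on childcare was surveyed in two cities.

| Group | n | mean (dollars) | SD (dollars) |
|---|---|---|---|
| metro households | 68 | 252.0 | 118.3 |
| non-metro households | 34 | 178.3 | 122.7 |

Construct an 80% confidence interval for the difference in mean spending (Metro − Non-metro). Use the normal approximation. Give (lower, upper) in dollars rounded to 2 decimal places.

Standard errors of each mean: 118.3/√68 = 14.3460 and 122.7/√34 = 21.0429.
SE(x̄₁ − x̄₂) = √(14.3460² + 21.0429²) = 25.4678 for independent samples with unequal variances.
With z* = 1.282, the margin is 1.282 × 25.4678 = 32.6497.
x̄₁ − x̄₂ = 252.0 − 178.3 = 73.7000; the interval is 73.7000 ± 32.6497 = (41.05, 106.35).

(41.05, 106.35)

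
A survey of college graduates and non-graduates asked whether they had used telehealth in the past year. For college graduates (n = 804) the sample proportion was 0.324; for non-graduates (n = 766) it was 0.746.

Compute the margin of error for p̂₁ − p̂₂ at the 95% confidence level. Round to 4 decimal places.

The two standard errors are √(0.3240×0.6760/804) = 0.01651 and √(0.7460×0.2540/766) = 0.01573.
Because the samples are independent, SE_diff = √(0.01651² + 0.01573²) = 0.02280.
Using z* = 1.960 for 95%, ME = 1.960 × 0.02280 = 0.04469.

0.0447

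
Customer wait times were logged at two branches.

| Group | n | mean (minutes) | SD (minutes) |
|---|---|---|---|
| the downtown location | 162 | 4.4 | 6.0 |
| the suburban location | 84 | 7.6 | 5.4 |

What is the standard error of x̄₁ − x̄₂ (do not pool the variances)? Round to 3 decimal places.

0.755

Per-group SEs: s₁/√n₁ = 6.0/√162 = 0.4714, s₂/√n₂ = 5.4/√84 = 0.5892.
Unpooled SE of the difference: √(0.22221796 + 0.34715664) = 0.7546.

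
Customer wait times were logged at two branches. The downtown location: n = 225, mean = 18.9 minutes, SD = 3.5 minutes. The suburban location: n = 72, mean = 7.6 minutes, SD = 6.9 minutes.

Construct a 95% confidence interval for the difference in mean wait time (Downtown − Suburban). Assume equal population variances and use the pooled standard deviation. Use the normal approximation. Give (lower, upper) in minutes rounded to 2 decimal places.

(10.09, 12.51)

Pooled variance s_p² = [224·3.5² + 71·6.9²] / (225+72−2) = 20.7604, so s_p = 4.5564.
SE_diff = s_p·√(1/n₁ + 1/n₂) = 4.5564·√(1/225 + 1/72) = 0.6169.
z* = 1.960; margin = 1.960 × 0.6169 = 1.2091.
Difference = 18.9 − 7.6 = 11.3000.
11.3000 ± 1.2091 → (10.09, 12.51).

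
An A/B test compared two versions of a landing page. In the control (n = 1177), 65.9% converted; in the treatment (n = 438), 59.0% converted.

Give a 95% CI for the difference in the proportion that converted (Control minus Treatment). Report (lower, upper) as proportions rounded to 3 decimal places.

(0.016, 0.122)

The two standard errors are √(0.6590×0.3410/1177) = 0.01382 and √(0.5900×0.4100/438) = 0.02350.
Because the samples are independent, SE_diff = √(0.01382² + 0.02350²) = 0.02726.
Using z* = 1.960 for 95%, ME = 1.960 × 0.02726 = 0.05343.
p̂₁ − p̂₂ = 0.0690; interval 0.0690 ± 0.05343 gives (0.016, 0.122).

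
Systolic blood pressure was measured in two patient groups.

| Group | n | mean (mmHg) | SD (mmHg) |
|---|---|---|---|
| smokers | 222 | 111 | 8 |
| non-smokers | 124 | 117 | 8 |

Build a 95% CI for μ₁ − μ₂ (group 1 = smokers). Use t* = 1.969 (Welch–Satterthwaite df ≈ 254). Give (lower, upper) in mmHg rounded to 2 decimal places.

(-7.77, -4.23)

Standard errors of each mean: 8/√222 = 0.5369 and 8/√124 = 0.7184.
SE(x̄₁ − x̄₂) = √(0.5369² + 0.7184²) = 0.8969 for independent samples with unequal variances.
With t* = 1.969, the margin is 1.969 × 0.8969 = 1.7660.
x̄₁ − x̄₂ = 111 − 117 = -6.0000; the interval is -6.0000 ± 1.7660 = (-7.77, -4.23).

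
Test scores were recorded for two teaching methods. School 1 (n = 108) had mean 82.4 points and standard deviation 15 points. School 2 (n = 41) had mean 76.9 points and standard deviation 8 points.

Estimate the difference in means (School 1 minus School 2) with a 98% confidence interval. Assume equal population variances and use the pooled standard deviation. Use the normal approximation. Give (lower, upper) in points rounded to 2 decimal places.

Pooled variance s_p² = [107·15² + 40·8²] / (108+41−2) = 181.1905, so s_p = 13.4607.
SE_diff = s_p·√(1/n₁ + 1/n₂) = 13.4607·√(1/108 + 1/41) = 2.4692.
z* = 2.326; margin = 2.326 × 2.4692 = 5.7434.
Difference = 82.4 − 76.9 = 5.5000.
5.5000 ± 5.7434 → (-0.24, 11.24).

(-0.24, 11.24)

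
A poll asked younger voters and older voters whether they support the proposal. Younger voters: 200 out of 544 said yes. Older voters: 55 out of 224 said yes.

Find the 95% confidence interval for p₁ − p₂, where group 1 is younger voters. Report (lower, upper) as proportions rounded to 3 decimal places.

(0.053, 0.192)

First, p̂₁ = 200/544 = 0.3676; p̂₂ = 55/224 = 0.2455.
The two standard errors are √(0.3676×0.6324/544) = 0.02067 and √(0.2455×0.7545/224) = 0.02876.
Because the samples are independent, SE_diff = √(0.02067² + 0.02876²) = 0.03542.
Using z* = 1.960 for 95%, ME = 1.960 × 0.03542 = 0.06942.
p̂₁ − p̂₂ = 0.1221; interval 0.1221 ± 0.06942 gives (0.053, 0.192).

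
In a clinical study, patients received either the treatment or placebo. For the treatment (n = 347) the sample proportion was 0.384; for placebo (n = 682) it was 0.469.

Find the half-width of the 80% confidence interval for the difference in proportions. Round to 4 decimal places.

SE₁ = √(p̂₁(1−p̂₁)/n₁) = √(0.3840·0.6160/347) = 0.02611; SE₂ = √(0.4690·0.5310/682) = 0.01911.
Independent samples: SE of the difference = √(SE₁² + SE₂²) = √(0.0006817321 + 0.0003651921) = 0.03236.
z* for 80% confidence is 1.282, so the margin of error is 1.282 × 0.03236 = 0.04149.

0.0415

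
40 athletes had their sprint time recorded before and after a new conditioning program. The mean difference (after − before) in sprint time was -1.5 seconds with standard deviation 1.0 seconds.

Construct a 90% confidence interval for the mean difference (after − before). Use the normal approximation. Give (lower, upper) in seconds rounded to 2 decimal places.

This is a matched-pairs design, so SE = s_d/√n = 1.0/√40 = 0.1581.
Margin = 1.645 × 0.1581 = 0.2601; the interval is -1.5 ± 0.2601 = (-1.76, -1.24).

(-1.76, -1.24)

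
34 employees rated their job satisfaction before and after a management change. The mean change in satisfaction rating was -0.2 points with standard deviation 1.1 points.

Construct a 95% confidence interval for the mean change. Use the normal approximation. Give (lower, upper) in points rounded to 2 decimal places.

(-0.57, 0.17)

This is a matched-pairs design, so SE = s_d/√n = 1.1/√34 = 0.1886.
Margin = 1.960 × 0.1886 = 0.3697; the interval is -0.2 ± 0.3697 = (-0.57, 0.17).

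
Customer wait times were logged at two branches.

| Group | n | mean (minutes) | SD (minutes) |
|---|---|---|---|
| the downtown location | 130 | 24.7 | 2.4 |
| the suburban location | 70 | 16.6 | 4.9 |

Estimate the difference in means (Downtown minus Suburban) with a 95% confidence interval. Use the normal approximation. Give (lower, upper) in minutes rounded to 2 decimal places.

(6.88, 9.32)

Standard errors of each mean: 2.4/√130 = 0.2105 and 4.9/√70 = 0.5857.
SE(x̄₁ − x̄₂) = √(0.2105² + 0.5857²) = 0.6224 for independent samples with unequal variances.
With z* = 1.960, the margin is 1.960 × 0.6224 = 1.2199.
x̄₁ − x̄₂ = 24.7 − 16.6 = 8.1000; the interval is 8.1000 ± 1.2199 = (6.88, 9.32).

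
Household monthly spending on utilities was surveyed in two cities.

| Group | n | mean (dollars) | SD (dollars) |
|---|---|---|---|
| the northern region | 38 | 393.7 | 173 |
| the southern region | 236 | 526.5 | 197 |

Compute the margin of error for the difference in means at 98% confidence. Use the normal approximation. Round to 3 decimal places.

Standard errors of each mean: 173/√38 = 28.0643 and 197/√236 = 12.8236.
SE(x̄₁ − x̄₂) = √(28.0643² + 12.8236²) = 30.8553 for independent samples with unequal variances.
With z* = 2.326, the margin is 2.326 × 30.8553 = 71.7694.

71.769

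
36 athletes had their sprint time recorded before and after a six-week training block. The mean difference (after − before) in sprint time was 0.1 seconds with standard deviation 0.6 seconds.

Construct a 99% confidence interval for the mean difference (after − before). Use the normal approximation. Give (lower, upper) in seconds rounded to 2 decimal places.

(-0.16, 0.36)

Paired design: SE = s_d/√n = 0.6/√36 = 0.1000.
z* = 2.576; margin of error = 2.576 × 0.1000 = 0.2576.
0.1 ± 0.2576 → (-0.16, 0.36).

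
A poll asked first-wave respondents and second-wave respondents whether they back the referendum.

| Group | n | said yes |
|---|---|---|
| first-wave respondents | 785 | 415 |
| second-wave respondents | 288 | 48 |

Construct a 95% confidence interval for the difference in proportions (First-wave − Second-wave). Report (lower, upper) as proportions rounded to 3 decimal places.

Sample proportions: 415/785 = 0.5287, 48/288 = 0.1667.
Each SE is √(p̂(1−p̂)/n): √(0.5287·0.4713/785) = 0.01782 and √(0.1667·0.8333/288) = 0.02196.
SE(p̂₁ − p̂₂) = √(SE₁² + SE₂²) = √(0.0003175524 + 0.0004822416) = 0.02828, since the two samples are independent.
At 95% confidence z* = 1.960; margin = 1.960 × 0.02828 = 0.05543.
The difference is 0.5287 − 0.1667 = 0.3620, so the interval is 0.3620 ± 0.05543 = (0.307, 0.417).

(0.307, 0.417)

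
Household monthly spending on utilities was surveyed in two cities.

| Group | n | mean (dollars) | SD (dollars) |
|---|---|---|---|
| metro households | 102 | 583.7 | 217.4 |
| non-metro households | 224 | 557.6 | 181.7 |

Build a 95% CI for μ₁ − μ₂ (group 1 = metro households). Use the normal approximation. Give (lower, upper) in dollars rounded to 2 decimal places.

Per-group SEs: s₁/√n₁ = 217.4/√102 = 21.5258, s₂/√n₂ = 181.7/√224 = 12.1403.
Unpooled SE of the difference: √(463.36006564 + 147.38688409) = 24.7133.
Margin of error = z* · SE = 1.960 × 24.7133 = 48.4381.
x̄₁ − x̄₂ = 583.7 − 557.6 = 26.1000.
CI: 26.1000 ± 48.4381 = (-22.34, 74.54).

(-22.34, 74.54)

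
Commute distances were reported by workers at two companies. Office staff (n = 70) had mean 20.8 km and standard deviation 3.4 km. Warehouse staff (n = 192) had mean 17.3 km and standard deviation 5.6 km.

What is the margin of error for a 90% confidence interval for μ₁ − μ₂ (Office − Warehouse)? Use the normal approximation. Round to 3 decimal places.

0.943

Standard errors of each mean: 3.4/√70 = 0.4064 and 5.6/√192 = 0.4041.
SE(x̄₁ − x̄₂) = √(0.4064² + 0.4041²) = 0.5731 for independent samples with unequal variances.
With z* = 1.645, the margin is 1.645 × 0.5731 = 0.9427.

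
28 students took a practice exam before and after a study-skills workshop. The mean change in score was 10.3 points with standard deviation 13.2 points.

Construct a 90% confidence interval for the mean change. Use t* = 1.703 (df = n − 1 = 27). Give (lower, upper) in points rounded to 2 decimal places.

(6.05, 14.55)

This is a matched-pairs design, so SE = s_d/√n = 13.2/√28 = 2.4946.
Margin = 1.703 × 2.4946 = 4.2483; the interval is 10.3 ± 4.2483 = (6.05, 14.55).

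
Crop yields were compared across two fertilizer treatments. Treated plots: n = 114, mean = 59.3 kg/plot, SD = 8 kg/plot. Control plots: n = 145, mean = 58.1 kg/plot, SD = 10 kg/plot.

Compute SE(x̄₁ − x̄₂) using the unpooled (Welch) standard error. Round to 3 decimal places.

Standard errors of each mean: 8/√114 = 0.7493 and 10/√145 = 0.8305.
SE(x̄₁ − x̄₂) = √(0.7493² + 0.8305²) = 1.1186 for independent samples with unequal variances.

1.119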